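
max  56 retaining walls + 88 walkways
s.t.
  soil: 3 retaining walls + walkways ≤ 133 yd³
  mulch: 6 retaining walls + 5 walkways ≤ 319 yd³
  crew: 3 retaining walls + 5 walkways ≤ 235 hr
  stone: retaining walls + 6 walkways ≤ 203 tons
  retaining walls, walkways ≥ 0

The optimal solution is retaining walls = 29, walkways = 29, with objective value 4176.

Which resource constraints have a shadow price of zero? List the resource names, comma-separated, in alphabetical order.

crew, soil

soil: 116/133 (slack 17)
mulch: 319/319 (binding)
crew: 232/235 (slack 3)
stone: 203/203 (binding)
By complementary slackness, a constraint with positive slack has shadow price 0 → crew, soil.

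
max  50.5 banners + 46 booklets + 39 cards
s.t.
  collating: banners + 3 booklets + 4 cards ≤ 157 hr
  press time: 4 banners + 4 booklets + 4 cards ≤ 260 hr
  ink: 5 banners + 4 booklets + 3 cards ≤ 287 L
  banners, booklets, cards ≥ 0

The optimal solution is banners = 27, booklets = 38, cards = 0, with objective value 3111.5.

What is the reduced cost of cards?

Binding: press time and ink. Non-binding: collating (16 unused).
Slack constraints have shadow price 0 (complementary slackness).
Dual feasibility on the basic columns requires 4·y_press time + 5·y_ink = 50.5, 4·y_press time + 4·y_ink = 46.
Solving: y_press time = 7, y_ink = 4.5.
Reduced cost of cards: c₃ − yᵀa₃ = 39 − (7·4 + 4.5·3) = 39 − 41.5 = -2.5.

-2.5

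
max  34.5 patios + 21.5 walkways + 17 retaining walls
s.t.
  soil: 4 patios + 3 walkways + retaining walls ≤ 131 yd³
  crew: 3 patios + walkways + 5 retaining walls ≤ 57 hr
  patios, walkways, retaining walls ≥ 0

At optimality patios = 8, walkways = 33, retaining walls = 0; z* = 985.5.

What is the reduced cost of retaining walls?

At the optimum: soil uses 131 of 131 (binding); crew uses 57 of 57 (binding).
The binding rows give the dual system: 4·y_soil + 3·y_crew = 34.5 and 3·y_soil + 1·y_crew = 21.5.
Solving: y_soil = 6, y_crew = 3.5.
Reduced cost of retaining walls: c₃ − yᵀa₃ = 17 − (6·1 + 3.5·5) = 17 − 23.5 = -6.5.

-6.5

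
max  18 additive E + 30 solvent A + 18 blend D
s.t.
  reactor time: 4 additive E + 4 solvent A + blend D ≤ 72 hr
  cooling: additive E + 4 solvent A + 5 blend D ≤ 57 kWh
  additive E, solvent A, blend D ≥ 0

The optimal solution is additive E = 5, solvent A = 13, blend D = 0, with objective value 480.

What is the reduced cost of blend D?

At the optimum: reactor time uses 72 of 72 (binding); cooling uses 57 of 57 (binding).
Dual feasibility on the basic columns requires 4·y_reactor time + 1·y_cooling = 18, 4·y_reactor time + 4·y_cooling = 30.
This yields shadow prices y_reactor time = 3.5, y_cooling = 4.
Reduced cost of blend D: c₃ − yᵀa₃ = 18 − (3.5·1 + 4·5) = 18 − 23.5 = -5.5.

-5.5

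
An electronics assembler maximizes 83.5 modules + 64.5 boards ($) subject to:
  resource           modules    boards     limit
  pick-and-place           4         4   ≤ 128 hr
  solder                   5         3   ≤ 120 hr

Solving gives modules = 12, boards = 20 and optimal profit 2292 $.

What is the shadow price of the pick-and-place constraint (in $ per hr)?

At the optimum: pick-and-place uses 128 of 128 (binding); solder uses 120 of 120 (binding).
From A_Bᵀ y = c: 4·y_pick-and-place + 5·y_solder = 83.5; 4·y_pick-and-place + 3·y_solder = 64.5.
This yields shadow prices y_pick-and-place = 9, y_solder = 9.5.
Shadow price of pick-and-place = 9.

9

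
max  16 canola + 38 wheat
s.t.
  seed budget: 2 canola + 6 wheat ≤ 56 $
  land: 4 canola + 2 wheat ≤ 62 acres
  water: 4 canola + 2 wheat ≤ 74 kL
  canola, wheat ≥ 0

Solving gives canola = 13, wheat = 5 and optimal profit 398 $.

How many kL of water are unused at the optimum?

12

water used = 4·13 + 2·5 = 62; slack = 74 − 62 = 12.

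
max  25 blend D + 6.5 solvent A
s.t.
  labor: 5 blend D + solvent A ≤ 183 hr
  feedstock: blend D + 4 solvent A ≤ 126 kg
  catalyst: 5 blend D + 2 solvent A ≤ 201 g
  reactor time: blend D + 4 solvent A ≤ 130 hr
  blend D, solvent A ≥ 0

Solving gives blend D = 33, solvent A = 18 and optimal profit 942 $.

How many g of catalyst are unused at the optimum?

catalyst used = 5·33 + 2·18 = 201; slack = 201 − 201 = 0.

0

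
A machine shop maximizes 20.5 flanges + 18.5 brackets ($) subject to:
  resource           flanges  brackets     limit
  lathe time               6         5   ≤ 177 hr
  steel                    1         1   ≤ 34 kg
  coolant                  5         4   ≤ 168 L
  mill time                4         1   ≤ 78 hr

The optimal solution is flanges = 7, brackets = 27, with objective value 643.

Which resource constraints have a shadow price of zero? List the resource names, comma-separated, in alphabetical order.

lathe time: 177/177 (binding)
steel: 34/34 (binding)
coolant: 143/168 (slack 25)
mill time: 55/78 (slack 23)
By complementary slackness, a constraint with positive slack has shadow price 0 → coolant, mill time.

coolant, mill time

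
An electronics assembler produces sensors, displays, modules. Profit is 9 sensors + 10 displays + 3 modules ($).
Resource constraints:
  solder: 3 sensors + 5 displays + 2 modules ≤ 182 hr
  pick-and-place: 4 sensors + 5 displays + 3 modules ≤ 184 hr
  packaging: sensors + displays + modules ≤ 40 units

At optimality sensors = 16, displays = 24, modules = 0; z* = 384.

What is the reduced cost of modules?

Binding: pick-and-place and packaging. Non-binding: solder (14 unused).
Slack constraints have shadow price 0 (complementary slackness).
The binding rows give the dual system: 4·y_pick-and-place + 1·y_packaging = 9 and 5·y_pick-and-place + 1·y_packaging = 10.
This yields shadow prices y_pick-and-place = 1, y_packaging = 5.
Reduced cost of modules: c₃ − yᵀa₃ = 3 − (1·3 + 5·1) = 3 − 8 = -5.

-5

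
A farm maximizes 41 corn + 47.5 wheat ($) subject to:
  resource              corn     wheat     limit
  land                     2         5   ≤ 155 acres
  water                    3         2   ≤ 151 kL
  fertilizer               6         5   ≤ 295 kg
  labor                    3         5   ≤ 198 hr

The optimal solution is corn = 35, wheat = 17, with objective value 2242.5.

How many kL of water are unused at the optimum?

water used = 3·35 + 2·17 = 139; slack = 151 − 139 = 12.

12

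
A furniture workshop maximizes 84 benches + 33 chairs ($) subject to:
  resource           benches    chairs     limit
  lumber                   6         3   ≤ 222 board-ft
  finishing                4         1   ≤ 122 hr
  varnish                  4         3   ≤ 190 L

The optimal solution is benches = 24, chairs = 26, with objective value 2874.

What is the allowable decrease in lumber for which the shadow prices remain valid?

39

Binding constraints: lumber, finishing. The basis is B = [[6,3],[4,1]] with det -6.
Per unit decrease in lumber, x* moves by d = (0.1667, -0.6667).
The basis stays optimal until chairs reaches 0; allowable decrease = 39 board-ft.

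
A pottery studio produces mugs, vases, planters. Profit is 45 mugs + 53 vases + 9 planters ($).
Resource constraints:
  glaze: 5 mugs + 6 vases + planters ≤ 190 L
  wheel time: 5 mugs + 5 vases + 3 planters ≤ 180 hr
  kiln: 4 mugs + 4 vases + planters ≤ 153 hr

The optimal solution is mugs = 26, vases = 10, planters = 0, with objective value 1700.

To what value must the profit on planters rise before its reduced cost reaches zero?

11

Binding: glaze and wheel time. Non-binding: kiln (9 unused).
Since kiln is not tight, its dual is 0.
The binding rows give the dual system: 5·y_glaze + 5·y_wheel time = 45 and 6·y_glaze + 5·y_wheel time = 53.
→ y_glaze = 8 and y_wheel time = 1.
planters enters the basis when its profit ≥ yᵀa₃ = 8·1 + 1·3 = 11.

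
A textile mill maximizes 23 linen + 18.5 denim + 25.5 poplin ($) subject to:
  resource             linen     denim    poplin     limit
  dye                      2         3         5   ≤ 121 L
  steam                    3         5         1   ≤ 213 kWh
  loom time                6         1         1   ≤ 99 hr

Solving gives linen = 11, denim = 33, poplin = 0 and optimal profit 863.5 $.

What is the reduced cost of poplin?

Binding: dye and loom time. Non-binding: steam (15 unused).
Slack constraints have shadow price 0 (complementary slackness).
Dual feasibility on the basic columns requires 2·y_dye + 6·y_loom time = 23, 3·y_dye + 1·y_loom time = 18.5.
Solving: y_dye = 5.5, y_loom time = 2.
Reduced cost of poplin: c₃ − yᵀa₃ = 25.5 − (5.5·5 + 2·1) = 25.5 − 29.5 = -4.

-4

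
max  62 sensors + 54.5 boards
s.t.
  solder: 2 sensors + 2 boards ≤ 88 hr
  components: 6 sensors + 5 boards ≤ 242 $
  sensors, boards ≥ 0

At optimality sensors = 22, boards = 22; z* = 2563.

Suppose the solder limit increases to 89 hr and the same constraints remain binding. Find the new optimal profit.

2571.5

Both solder and components are binding at x*.
Dual feasibility on the basic columns requires 2·y_solder + 6·y_components = 62, 2·y_solder + 5·y_components = 54.5.
→ y_solder = 8.5 and y_components = 7.5.
Δz = y_solder·Δb = 8.5 × (1) = 8.5, so new z* = 2563 + 8.5 = 2571.5.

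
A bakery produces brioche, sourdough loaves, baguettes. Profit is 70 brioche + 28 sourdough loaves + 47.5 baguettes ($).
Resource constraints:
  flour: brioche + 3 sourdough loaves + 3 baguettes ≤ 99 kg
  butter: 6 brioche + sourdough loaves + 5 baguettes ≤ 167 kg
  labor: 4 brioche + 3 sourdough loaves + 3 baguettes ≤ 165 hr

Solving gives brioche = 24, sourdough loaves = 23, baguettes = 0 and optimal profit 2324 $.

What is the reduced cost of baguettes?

-8.5

Binding: butter and labor. Non-binding: flour (6 unused).
By complementary slackness, y = 0 for the non-binding constraint.
Dual feasibility on the basic columns requires 6·y_butter + 4·y_labor = 70, 1·y_butter + 3·y_labor = 28.
→ y_butter = 7 and y_labor = 7.
Reduced cost of baguettes: c₃ − yᵀa₃ = 47.5 − (7·5 + 7·3) = 47.5 − 56 = -8.5.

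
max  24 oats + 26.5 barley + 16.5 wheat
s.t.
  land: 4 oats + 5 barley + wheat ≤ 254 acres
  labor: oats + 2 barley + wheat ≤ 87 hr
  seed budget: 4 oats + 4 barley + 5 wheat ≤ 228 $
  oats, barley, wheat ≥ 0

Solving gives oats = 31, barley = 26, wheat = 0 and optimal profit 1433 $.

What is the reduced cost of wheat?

-3.5

At the optimum: land uses 254 of 254 (binding); labor uses 83 of 87 (slack = 4); seed budget uses 228 of 228 (binding).
Slack constraints have shadow price 0 (complementary slackness).
The binding rows give the dual system: 4·y_land + 4·y_seed budget = 24 and 5·y_land + 4·y_seed budget = 26.5.
Solving: y_land = 2.5, y_seed budget = 3.5.
Reduced cost of wheat: c₃ − yᵀa₃ = 16.5 − (2.5·1 + 3.5·5) = 16.5 − 20 = -3.5.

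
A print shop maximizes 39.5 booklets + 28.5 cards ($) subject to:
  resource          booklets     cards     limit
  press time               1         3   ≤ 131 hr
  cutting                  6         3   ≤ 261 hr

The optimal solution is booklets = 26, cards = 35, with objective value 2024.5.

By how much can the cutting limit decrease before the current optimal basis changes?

130

Binding constraints: press time, cutting. The basis is B = [[1,3],[6,3]] with det -15.
Per unit decrease in cutting, x* moves by d = (-0.2, 0.0667).
The basis stays optimal until booklets reaches 0; allowable decrease = 130 hr.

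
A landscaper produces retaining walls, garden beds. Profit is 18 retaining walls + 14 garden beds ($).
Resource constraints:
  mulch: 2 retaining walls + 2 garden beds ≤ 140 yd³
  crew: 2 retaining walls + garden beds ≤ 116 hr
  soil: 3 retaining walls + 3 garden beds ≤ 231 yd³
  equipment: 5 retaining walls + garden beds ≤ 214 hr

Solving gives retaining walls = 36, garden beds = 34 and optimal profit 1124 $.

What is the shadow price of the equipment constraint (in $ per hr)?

Binding: mulch and equipment. Non-binding: crew (10 unused), soil (21 unused).
Slack constraints have shadow price 0 (complementary slackness).
The binding rows give the dual system: 2·y_mulch + 5·y_equipment = 18 and 2·y_mulch + 1·y_equipment = 14.
This yields shadow prices y_mulch = 6.5, y_equipment = 1.
Shadow price of equipment = 1.

1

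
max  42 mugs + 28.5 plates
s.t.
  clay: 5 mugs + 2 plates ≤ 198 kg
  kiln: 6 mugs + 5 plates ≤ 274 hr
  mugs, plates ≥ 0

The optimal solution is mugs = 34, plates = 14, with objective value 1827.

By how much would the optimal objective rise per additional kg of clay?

At the optimum: clay uses 198 of 198 (binding); kiln uses 274 of 274 (binding).
Dual feasibility on the basic columns requires 5·y_clay + 6·y_kiln = 42, 2·y_clay + 5·y_kiln = 28.5.
Solving: y_clay = 3, y_kiln = 4.5.
Shadow price of clay = 3.

3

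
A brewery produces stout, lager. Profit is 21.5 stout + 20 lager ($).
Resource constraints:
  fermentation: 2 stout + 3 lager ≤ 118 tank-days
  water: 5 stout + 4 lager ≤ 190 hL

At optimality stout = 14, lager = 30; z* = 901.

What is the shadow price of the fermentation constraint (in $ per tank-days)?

At the optimum: fermentation uses 118 of 118 (binding); water uses 190 of 190 (binding).
Dual feasibility on the basic columns requires 2·y_fermentation + 5·y_water = 21.5, 3·y_fermentation + 4·y_water = 20.
→ y_fermentation = 2 and y_water = 3.5.
Shadow price of fermentation = 2.

2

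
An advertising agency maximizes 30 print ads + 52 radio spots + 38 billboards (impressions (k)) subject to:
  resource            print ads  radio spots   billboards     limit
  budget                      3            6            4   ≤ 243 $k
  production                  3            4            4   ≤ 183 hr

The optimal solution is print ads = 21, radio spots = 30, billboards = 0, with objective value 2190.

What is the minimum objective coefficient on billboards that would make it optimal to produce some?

40

At the optimum: budget uses 243 of 243 (binding); production uses 183 of 183 (binding).
From A_Bᵀ y = c: 3·y_budget + 3·y_production = 30; 6·y_budget + 4·y_production = 52.
Solving: y_budget = 6, y_production = 4.
billboards enters the basis when its profit ≥ yᵀa₃ = 6·4 + 4·4 = 40.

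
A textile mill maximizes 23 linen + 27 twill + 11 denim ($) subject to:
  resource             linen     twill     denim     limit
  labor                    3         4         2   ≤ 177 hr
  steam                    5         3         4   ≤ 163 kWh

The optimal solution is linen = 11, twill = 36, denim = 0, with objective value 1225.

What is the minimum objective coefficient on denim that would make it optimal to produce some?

16

Check each constraint at x*: labor 177/177 (tight); steam 163/163 (tight).
The binding rows give the dual system: 3·y_labor + 5·y_steam = 23 and 4·y_labor + 3·y_steam = 27.
→ y_labor = 6 and y_steam = 1.
denim enters the basis when its profit ≥ yᵀa₃ = 6·2 + 1·4 = 16.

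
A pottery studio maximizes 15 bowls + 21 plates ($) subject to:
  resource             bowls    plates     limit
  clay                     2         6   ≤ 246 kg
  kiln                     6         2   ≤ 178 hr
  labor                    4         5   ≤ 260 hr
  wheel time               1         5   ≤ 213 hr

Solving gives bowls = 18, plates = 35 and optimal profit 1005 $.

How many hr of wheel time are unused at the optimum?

20

wheel time used = 1·18 + 5·35 = 193; slack = 213 − 193 = 20.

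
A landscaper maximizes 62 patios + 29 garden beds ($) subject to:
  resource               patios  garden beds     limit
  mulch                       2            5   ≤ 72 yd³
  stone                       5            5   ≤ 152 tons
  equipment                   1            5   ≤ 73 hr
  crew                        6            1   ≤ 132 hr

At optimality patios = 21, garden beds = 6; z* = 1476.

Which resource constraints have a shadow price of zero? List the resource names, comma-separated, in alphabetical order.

equipment, stone

mulch: 72/72 (binding)
stone: 135/152 (slack 17)
equipment: 51/73 (slack 22)
crew: 132/132 (binding)
By complementary slackness, a constraint with positive slack has shadow price 0 → equipment, stone.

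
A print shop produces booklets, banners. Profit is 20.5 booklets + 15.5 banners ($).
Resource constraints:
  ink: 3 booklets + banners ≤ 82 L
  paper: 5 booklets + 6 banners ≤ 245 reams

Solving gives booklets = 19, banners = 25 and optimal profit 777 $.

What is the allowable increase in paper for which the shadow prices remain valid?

Binding constraints: ink, paper. The basis is B = [[3,1],[5,6]] with det 13.
Per unit increase in paper, x* moves by d = (-0.0769, 0.2308).
The basis stays optimal until booklets reaches 0; allowable increase = 247 reams.

247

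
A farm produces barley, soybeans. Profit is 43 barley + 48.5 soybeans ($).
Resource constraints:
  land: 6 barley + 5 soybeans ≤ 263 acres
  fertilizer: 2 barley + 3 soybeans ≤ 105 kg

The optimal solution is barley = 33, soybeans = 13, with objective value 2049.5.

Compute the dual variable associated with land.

Both land and fertilizer are binding at x*.
Dual feasibility on the basic columns requires 6·y_land + 2·y_fertilizer = 43, 5·y_land + 3·y_fertilizer = 48.5.
→ y_land = 4 and y_fertilizer = 9.5.
Shadow price of land = 4.

4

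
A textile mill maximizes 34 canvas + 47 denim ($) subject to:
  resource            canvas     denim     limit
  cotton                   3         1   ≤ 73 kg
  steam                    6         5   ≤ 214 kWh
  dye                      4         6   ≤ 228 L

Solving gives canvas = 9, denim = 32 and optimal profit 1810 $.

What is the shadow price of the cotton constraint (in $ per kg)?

Check each constraint at x*: cotton 59/73 (slack 14); steam 214/214 (tight); dye 228/228 (tight).
Slack constraints have shadow price 0 (complementary slackness).
Dual feasibility on the basic columns requires 6·y_steam + 4·y_dye = 34, 5·y_steam + 6·y_dye = 47.
Solving: y_steam = 1, y_dye = 7.
Shadow price of cotton = 0.

0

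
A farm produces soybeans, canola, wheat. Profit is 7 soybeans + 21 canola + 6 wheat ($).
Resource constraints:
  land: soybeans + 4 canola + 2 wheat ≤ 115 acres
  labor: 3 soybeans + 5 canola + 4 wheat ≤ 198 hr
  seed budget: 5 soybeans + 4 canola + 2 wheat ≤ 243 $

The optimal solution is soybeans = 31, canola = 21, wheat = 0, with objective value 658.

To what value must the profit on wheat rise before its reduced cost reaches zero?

12

At the optimum: land uses 115 of 115 (binding); labor uses 198 of 198 (binding); seed budget uses 239 of 243 (slack = 4).
Slack constraints have shadow price 0 (complementary slackness).
The binding rows give the dual system: 1·y_land + 3·y_labor = 7 and 4·y_land + 5·y_labor = 21.
→ y_land = 4 and y_labor = 1.
wheat enters the basis when its profit ≥ yᵀa₃ = 4·2 + 1·4 = 12.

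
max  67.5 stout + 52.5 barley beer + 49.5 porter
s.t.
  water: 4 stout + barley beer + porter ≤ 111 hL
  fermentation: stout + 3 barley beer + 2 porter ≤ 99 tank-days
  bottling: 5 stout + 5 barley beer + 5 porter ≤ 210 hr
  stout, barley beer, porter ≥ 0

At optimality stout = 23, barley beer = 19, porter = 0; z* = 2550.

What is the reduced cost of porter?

Check each constraint at x*: water 111/111 (tight); fermentation 80/99 (slack 19); bottling 210/210 (tight).
Slack constraints have shadow price 0 (complementary slackness).
From A_Bᵀ y = c: 4·y_water + 5·y_bottling = 67.5; 1·y_water + 5·y_bottling = 52.5.
This yields shadow prices y_water = 5, y_bottling = 9.5.
Reduced cost of porter: c₃ − yᵀa₃ = 49.5 − (5·1 + 9.5·5) = 49.5 − 52.5 = -3.

-3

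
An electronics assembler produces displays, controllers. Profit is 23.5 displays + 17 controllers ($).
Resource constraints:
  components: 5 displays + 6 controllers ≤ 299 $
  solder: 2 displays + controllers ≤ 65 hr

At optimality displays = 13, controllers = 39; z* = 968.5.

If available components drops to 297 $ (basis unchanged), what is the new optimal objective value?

965.5

At the optimum: components uses 299 of 299 (binding); solder uses 65 of 65 (binding).
Dual feasibility on the basic columns requires 5·y_components + 2·y_solder = 23.5, 6·y_components + 1·y_solder = 17.
This yields shadow prices y_components = 1.5, y_solder = 8.
Δz = y_components·Δb = 1.5 × (-2) = -3, so new z* = 968.5 − 3 = 965.5.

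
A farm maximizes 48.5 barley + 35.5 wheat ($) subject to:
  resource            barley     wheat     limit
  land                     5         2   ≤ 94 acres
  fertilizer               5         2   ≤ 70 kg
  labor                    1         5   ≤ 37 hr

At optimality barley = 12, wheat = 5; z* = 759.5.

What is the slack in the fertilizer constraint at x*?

fertilizer used = 5·12 + 2·5 = 70; slack = 70 − 70 = 0.

0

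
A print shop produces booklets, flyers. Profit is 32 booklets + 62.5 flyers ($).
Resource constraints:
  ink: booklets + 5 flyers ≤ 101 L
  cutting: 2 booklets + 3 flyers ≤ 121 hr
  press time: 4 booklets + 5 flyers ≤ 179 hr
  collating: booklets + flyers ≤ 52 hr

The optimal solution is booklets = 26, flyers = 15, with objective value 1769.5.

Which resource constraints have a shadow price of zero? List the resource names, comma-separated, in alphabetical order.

collating, cutting

ink: 101/101 (binding)
cutting: 97/121 (slack 24)
press time: 179/179 (binding)
collating: 41/52 (slack 11)
By complementary slackness, a constraint with positive slack has shadow price 0 → collating, cutting.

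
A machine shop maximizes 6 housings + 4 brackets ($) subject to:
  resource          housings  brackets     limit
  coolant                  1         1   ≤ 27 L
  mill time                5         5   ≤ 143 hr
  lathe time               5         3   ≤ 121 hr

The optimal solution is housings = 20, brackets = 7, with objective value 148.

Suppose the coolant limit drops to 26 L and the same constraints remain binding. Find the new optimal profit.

At the optimum: coolant uses 27 of 27 (binding); mill time uses 135 of 143 (slack = 8); lathe time uses 121 of 121 (binding).
By complementary slackness, y = 0 for the non-binding constraint.
The binding rows give the dual system: 1·y_coolant + 5·y_lathe time = 6 and 1·y_coolant + 3·y_lathe time = 4.
→ y_coolant = 1 and y_lathe time = 1.
Δz = y_coolant·Δb = 1 × (-1) = -1, so new z* = 148 − 1 = 147.

147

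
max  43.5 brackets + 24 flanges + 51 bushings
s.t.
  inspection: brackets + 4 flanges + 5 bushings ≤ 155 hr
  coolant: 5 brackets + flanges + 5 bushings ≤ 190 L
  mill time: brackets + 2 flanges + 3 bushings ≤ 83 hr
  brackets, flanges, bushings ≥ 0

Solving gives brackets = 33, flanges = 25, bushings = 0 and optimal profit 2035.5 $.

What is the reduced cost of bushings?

At the optimum: inspection uses 133 of 155 (slack = 22); coolant uses 190 of 190 (binding); mill time uses 83 of 83 (binding).
Since inspection is not tight, its dual is 0.
The binding rows give the dual system: 5·y_coolant + 1·y_mill time = 43.5 and 1·y_coolant + 2·y_mill time = 24.
→ y_coolant = 7 and y_mill time = 8.5.
Reduced cost of bushings: c₃ − yᵀa₃ = 51 − (7·5 + 8.5·3) = 51 − 60.5 = -9.5.

-9.5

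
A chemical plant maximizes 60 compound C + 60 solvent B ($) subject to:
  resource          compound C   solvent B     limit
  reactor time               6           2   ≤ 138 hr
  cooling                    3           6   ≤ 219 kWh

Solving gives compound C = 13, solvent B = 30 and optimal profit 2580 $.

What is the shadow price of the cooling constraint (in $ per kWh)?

8

At the optimum: reactor time uses 138 of 138 (binding); cooling uses 219 of 219 (binding).
The binding rows give the dual system: 6·y_reactor time + 3·y_cooling = 60 and 2·y_reactor time + 6·y_cooling = 60.
→ y_reactor time = 6 and y_cooling = 8.
Shadow price of cooling = 8.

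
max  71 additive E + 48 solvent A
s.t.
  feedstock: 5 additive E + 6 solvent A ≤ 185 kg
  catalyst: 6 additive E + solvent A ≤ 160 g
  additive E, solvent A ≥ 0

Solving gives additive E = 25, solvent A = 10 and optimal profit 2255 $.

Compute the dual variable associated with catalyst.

6

Both feedstock and catalyst are binding at x*.
The binding rows give the dual system: 5·y_feedstock + 6·y_catalyst = 71 and 6·y_feedstock + 1·y_catalyst = 48.
Solving: y_feedstock = 7, y_catalyst = 6.
Shadow price of catalyst = 6.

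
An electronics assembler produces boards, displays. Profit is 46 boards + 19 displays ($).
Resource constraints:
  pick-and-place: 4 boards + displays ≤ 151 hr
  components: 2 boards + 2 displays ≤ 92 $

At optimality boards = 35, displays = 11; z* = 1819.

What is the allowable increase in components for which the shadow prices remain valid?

210

Binding constraints: pick-and-place, components. The basis is B = [[4,1],[2,2]] with det 6.
Per unit increase in components, x* moves by d = (-0.1667, 0.6667).
The basis stays optimal until boards reaches 0; allowable increase = 210 $.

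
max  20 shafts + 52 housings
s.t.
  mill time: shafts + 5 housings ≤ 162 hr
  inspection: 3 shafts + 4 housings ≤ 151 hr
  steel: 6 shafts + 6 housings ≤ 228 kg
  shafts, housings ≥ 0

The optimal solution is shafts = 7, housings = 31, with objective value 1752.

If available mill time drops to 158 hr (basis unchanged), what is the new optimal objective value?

Check each constraint at x*: mill time 162/162 (tight); inspection 145/151 (slack 6); steel 228/228 (tight).
Since inspection is not tight, its dual is 0.
The binding rows give the dual system: 1·y_mill time + 6·y_steel = 20 and 5·y_mill time + 6·y_steel = 52.
Solving: y_mill time = 8, y_steel = 2.
Δz = y_mill time·Δb = 8 × (-4) = -32, so new z* = 1752 − 32 = 1720.

1720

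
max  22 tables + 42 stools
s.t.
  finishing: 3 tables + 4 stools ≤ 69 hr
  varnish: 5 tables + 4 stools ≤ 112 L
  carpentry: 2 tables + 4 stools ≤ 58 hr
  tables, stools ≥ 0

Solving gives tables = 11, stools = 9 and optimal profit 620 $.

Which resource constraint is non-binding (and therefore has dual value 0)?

finishing: 69/69 (binding)
varnish: 91/112 (slack 21)
carpentry: 58/58 (binding)
By complementary slackness, a constraint with positive slack has shadow price 0 → varnish.

varnish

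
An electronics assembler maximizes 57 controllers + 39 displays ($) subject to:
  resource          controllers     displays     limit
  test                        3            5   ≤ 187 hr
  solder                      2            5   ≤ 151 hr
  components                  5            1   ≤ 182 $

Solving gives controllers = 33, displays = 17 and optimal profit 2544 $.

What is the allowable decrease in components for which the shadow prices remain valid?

151.8

Binding constraints: solder, components. The basis is B = [[2,5],[5,1]] with det -23.
Per unit decrease in components, x* moves by d = (-0.2174, 0.087).
The basis stays optimal until controllers reaches 0; allowable decrease = 151.8 $.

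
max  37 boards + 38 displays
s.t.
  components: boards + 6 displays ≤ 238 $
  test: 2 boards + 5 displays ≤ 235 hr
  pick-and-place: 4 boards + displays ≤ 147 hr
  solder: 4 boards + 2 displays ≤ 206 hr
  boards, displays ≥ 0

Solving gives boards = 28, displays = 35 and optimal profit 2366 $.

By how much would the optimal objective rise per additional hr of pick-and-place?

Binding: components and pick-and-place. Non-binding: test (4 unused), solder (24 unused).
Since test, solder are not tight, their duals are 0.
The binding rows give the dual system: 1·y_components + 4·y_pick-and-place = 37 and 6·y_components + 1·y_pick-and-place = 38.
→ y_components = 5 and y_pick-and-place = 8.
Shadow price of pick-and-place = 8.

8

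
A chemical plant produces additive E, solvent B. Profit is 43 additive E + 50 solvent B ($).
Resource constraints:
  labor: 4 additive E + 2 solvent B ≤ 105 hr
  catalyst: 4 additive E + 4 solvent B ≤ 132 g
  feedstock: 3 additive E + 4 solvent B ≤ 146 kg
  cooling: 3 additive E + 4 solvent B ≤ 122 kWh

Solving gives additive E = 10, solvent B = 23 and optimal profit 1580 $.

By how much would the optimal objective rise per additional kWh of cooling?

Check each constraint at x*: labor 86/105 (slack 19); catalyst 132/132 (tight); feedstock 122/146 (slack 24); cooling 122/122 (tight).
Since labor, feedstock are not tight, their duals are 0.
From A_Bᵀ y = c: 4·y_catalyst + 3·y_cooling = 43; 4·y_catalyst + 4·y_cooling = 50.
Solving: y_catalyst = 5.5, y_cooling = 7.
Shadow price of cooling = 7.

7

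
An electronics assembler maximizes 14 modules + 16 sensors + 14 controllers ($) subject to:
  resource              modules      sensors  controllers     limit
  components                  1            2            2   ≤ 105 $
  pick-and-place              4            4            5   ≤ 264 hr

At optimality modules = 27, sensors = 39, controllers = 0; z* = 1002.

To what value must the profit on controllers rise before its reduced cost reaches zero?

Both components and pick-and-place are binding at x*.
The binding rows give the dual system: 1·y_components + 4·y_pick-and-place = 14 and 2·y_components + 4·y_pick-and-place = 16.
→ y_components = 2 and y_pick-and-place = 3.
controllers enters the basis when its profit ≥ yᵀa₃ = 2·2 + 3·5 = 19.

19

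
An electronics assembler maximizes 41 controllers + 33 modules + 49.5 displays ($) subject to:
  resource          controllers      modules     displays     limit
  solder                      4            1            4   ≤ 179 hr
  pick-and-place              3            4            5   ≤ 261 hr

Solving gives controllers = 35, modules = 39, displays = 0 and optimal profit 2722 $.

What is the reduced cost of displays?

-5.5

At the optimum: solder uses 179 of 179 (binding); pick-and-place uses 261 of 261 (binding).
The binding rows give the dual system: 4·y_solder + 3·y_pick-and-place = 41 and 1·y_solder + 4·y_pick-and-place = 33.
Solving: y_solder = 5, y_pick-and-place = 7.
Reduced cost of displays: c₃ − yᵀa₃ = 49.5 − (5·4 + 7·5) = 49.5 − 55 = -5.5.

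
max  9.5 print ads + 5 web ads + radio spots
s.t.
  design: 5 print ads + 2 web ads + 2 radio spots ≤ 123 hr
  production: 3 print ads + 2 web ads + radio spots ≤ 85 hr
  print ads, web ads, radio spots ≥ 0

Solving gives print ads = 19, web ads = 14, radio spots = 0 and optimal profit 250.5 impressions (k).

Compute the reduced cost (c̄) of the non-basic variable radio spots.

Both design and production are binding at x*.
The binding rows give the dual system: 5·y_design + 3·y_production = 9.5 and 2·y_design + 2·y_production = 5.
Solving: y_design = 1, y_production = 1.5.
Reduced cost of radio spots: c₃ − yᵀa₃ = 1 − (1·2 + 1.5·1) = 1 − 3.5 = -2.5.

-2.5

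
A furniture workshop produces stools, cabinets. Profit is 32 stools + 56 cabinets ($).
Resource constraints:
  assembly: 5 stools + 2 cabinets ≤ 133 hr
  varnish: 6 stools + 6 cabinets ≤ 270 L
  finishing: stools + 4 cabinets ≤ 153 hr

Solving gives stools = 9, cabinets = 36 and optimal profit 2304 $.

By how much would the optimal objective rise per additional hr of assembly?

0

At the optimum: assembly uses 117 of 133 (slack = 16); varnish uses 270 of 270 (binding); finishing uses 153 of 153 (binding).
By complementary slackness, y = 0 for the non-binding constraint.
Dual feasibility on the basic columns requires 6·y_varnish + 1·y_finishing = 32, 6·y_varnish + 4·y_finishing = 56.
Solving: y_varnish = 4, y_finishing = 8.
Shadow price of assembly = 0.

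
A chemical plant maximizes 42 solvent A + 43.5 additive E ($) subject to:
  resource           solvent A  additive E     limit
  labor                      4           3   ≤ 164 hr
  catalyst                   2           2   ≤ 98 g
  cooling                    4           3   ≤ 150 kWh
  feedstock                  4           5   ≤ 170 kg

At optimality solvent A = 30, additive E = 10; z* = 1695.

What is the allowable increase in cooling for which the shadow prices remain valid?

14

Binding constraints: cooling, feedstock. The basis is B = [[4,3],[4,5]] with det 8.
Per unit increase in cooling, x* moves by d = (0.625, -0.5).
The basis stays optimal until labor becomes binding; allowable increase = 14 kWh.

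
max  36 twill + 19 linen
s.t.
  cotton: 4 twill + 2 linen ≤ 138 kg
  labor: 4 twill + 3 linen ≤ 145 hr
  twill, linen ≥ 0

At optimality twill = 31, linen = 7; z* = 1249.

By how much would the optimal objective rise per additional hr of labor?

Both cotton and labor are binding at x*.
The binding rows give the dual system: 4·y_cotton + 4·y_labor = 36 and 2·y_cotton + 3·y_labor = 19.
This yields shadow prices y_cotton = 8, y_labor = 1.
Shadow price of labor = 1.

1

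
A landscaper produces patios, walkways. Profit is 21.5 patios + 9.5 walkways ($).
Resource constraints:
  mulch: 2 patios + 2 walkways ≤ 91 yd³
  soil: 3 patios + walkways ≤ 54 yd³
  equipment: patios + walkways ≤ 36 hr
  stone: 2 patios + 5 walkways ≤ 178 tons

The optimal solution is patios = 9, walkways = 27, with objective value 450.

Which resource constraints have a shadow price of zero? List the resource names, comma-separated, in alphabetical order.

mulch, stone

mulch: 72/91 (slack 19)
soil: 54/54 (binding)
equipment: 36/36 (binding)
stone: 153/178 (slack 25)
By complementary slackness, a constraint with positive slack has shadow price 0 → mulch, stone.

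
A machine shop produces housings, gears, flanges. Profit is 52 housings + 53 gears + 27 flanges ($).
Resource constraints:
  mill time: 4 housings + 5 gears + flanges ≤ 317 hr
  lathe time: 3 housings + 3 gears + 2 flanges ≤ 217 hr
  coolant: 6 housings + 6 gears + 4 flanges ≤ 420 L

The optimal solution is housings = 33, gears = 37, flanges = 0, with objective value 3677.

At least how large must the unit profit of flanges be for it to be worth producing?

At the optimum: mill time uses 317 of 317 (binding); lathe time uses 210 of 217 (slack = 7); coolant uses 420 of 420 (binding).
By complementary slackness, y = 0 for the non-binding constraint.
The binding rows give the dual system: 4·y_mill time + 6·y_coolant = 52 and 5·y_mill time + 6·y_coolant = 53.
→ y_mill time = 1 and y_coolant = 8.
flanges enters the basis when its profit ≥ yᵀa₃ = 1·1 + 8·4 = 33.

33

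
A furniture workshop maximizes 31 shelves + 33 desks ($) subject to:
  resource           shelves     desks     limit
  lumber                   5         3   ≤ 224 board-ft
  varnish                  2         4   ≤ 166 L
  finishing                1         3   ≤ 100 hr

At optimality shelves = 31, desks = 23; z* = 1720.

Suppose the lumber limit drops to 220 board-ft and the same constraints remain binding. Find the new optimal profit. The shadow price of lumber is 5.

1700

Δb = -4, so new z* = 1720 + (5)·(-4) = 1720 − 20 = 1700.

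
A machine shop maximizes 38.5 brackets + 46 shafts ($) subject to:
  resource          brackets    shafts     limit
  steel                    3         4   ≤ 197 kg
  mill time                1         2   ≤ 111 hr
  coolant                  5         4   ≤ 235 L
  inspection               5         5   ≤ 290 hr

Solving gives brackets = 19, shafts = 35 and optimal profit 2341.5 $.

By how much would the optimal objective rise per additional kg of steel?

9.5

Binding: steel and coolant. Non-binding: mill time (22 unused), inspection (20 unused).
By complementary slackness, y = 0 for the non-binding constraints.
The binding rows give the dual system: 3·y_steel + 5·y_coolant = 38.5 and 4·y_steel + 4·y_coolant = 46.
Solving: y_steel = 9.5, y_coolant = 2.
Shadow price of steel = 9.5.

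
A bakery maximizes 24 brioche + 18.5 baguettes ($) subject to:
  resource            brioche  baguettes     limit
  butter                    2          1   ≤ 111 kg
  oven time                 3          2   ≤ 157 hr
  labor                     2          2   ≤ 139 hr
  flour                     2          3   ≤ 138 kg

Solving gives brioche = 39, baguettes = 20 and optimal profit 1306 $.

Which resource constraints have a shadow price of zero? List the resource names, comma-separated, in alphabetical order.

butter, labor

butter: 98/111 (slack 13)
oven time: 157/157 (binding)
labor: 118/139 (slack 21)
flour: 138/138 (binding)
By complementary slackness, a constraint with positive slack has shadow price 0 → butter, labor.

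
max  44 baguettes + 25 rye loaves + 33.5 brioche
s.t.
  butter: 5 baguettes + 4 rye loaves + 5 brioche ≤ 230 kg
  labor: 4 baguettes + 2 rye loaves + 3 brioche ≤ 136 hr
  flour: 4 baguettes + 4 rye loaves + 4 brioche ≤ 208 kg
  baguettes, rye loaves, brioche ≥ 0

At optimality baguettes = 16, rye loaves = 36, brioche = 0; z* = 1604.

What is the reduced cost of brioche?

Binding: labor and flour. Non-binding: butter (6 unused).
Slack constraints have shadow price 0 (complementary slackness).
From A_Bᵀ y = c: 4·y_labor + 4·y_flour = 44; 2·y_labor + 4·y_flour = 25.
Solving: y_labor = 9.5, y_flour = 1.5.
Reduced cost of brioche: c₃ − yᵀa₃ = 33.5 − (9.5·3 + 1.5·4) = 33.5 − 34.5 = -1.

-1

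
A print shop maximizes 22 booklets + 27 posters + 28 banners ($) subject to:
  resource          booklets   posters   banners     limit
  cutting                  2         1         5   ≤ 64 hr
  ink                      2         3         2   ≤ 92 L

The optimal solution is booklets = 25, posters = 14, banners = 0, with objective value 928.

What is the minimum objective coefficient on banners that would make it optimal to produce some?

31

Check each constraint at x*: cutting 64/64 (tight); ink 92/92 (tight).
The binding rows give the dual system: 2·y_cutting + 2·y_ink = 22 and 1·y_cutting + 3·y_ink = 27.
This yields shadow prices y_cutting = 3, y_ink = 8.
banners enters the basis when its profit ≥ yᵀa₃ = 3·5 + 8·2 = 31.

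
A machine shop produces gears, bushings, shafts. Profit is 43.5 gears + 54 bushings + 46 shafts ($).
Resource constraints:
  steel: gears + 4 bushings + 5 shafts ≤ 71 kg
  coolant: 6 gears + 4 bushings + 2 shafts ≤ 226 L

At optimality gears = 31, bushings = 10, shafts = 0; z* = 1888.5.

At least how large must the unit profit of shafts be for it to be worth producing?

49.5

At the optimum: steel uses 71 of 71 (binding); coolant uses 226 of 226 (binding).
Dual feasibility on the basic columns requires 1·y_steel + 6·y_coolant = 43.5, 4·y_steel + 4·y_coolant = 54.
Solving: y_steel = 7.5, y_coolant = 6.
shafts enters the basis when its profit ≥ yᵀa₃ = 7.5·5 + 6·2 = 49.5.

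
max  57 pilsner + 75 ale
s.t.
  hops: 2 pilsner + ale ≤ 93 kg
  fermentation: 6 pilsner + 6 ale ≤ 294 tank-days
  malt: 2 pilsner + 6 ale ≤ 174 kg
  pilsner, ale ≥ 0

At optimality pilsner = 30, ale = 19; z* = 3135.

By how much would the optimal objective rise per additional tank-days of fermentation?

8

At the optimum: hops uses 79 of 93 (slack = 14); fermentation uses 294 of 294 (binding); malt uses 174 of 174 (binding).
Since hops is not tight, its dual is 0.
Dual feasibility on the basic columns requires 6·y_fermentation + 2·y_malt = 57, 6·y_fermentation + 6·y_malt = 75.
Solving: y_fermentation = 8, y_malt = 4.5.
Shadow price of fermentation = 8.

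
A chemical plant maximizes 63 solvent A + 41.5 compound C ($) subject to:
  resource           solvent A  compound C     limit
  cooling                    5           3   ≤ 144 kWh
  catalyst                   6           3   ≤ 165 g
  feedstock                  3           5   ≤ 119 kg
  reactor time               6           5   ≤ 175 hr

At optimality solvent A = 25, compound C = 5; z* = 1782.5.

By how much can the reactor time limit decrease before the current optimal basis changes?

Binding constraints: catalyst, reactor time. The basis is B = [[6,3],[6,5]] with det 12.
Per unit decrease in reactor time, x* moves by d = (0.25, -0.5).
The basis stays optimal until compound C reaches 0; allowable decrease = 10 hr.

10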